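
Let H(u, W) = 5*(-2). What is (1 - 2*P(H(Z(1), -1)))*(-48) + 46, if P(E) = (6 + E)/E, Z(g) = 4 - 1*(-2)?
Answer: 182/5 ≈ 36.400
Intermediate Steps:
Z(g) = 6 (Z(g) = 4 + 2 = 6)
H(u, W) = -10
P(E) = (6 + E)/E
(1 - 2*P(H(Z(1), -1)))*(-48) + 46 = (1 - 2*(6 - 10)/(-10))*(-48) + 46 = (1 - (-1)*(-4)/5)*(-48) + 46 = (1 - 2*⅖)*(-48) + 46 = (1 - ⅘)*(-48) + 46 = (⅕)*(-48) + 46 = -48/5 + 46 = 182/5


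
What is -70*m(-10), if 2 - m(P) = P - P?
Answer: -140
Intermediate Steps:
m(P) = 2 (m(P) = 2 - (P - P) = 2 - 1*0 = 2 + 0 = 2)
-70*m(-10) = -70*2 = -140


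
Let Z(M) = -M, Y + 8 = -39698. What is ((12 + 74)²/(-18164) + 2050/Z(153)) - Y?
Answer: 27577064791/694773 ≈ 39692.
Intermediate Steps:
Y = -39706 (Y = -8 - 39698 = -39706)
((12 + 74)²/(-18164) + 2050/Z(153)) - Y = ((12 + 74)²/(-18164) + 2050/((-1*153))) - 1*(-39706) = (86²*(-1/18164) + 2050/(-153)) + 39706 = (7396*(-1/18164) + 2050*(-1/153)) + 39706 = (-1849/4541 - 2050/153) + 39706 = -9591947/694773 + 39706 = 27577064791/694773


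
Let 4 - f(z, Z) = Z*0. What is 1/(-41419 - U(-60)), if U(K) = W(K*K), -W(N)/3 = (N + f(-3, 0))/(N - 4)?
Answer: -899/37232978 ≈ -2.4145e-5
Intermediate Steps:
f(z, Z) = 4 (f(z, Z) = 4 - Z*0 = 4 - 1*0 = 4 + 0 = 4)
W(N) = -3*(4 + N)/(-4 + N) (W(N) = -3*(N + 4)/(N - 4) = -3*(4 + N)/(-4 + N))
U(K) = 3*(-4 - K²)/(-4 + K²) (U(K) = 3*(-4 - K*K)/(-4 + K*K) = 3*(-4 - K²)/(-4 + K²))
1/(-41419 - U(-60)) = 1/(-41419 - 3*(-4 - 1*(-60)²)/(-4 + (-60)²)) = 1/(-41419 - 3*(-4 - 1*3600)/(-4 + 3600)) = 1/(-41419 - 3*(-4 - 3600)/3596) = 1/(-41419 - 3*(-3604)/3596) = 1/(-41419 - 1*(-2703/899)) = 1/(-41419 + 2703/899) = 1/(-37232978/899) = -899/37232978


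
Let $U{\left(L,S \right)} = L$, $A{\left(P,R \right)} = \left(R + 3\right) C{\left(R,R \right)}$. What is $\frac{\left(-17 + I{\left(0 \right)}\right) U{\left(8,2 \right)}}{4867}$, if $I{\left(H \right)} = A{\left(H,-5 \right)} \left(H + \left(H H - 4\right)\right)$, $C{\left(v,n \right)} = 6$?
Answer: $\frac{8}{157} \approx 0.050955$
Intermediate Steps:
$A{\left(P,R \right)} = 18 + 6 R$ ($A{\left(P,R \right)} = \left(R + 3\right) 6 = \left(3 + R\right) 6 = 18 + 6 R$)
$I{\left(H \right)} = 48 - 12 H - 12 H^{2}$ ($I{\left(H \right)} = \left(18 + 6 \left(-5\right)\right) \left(H + \left(H H - 4\right)\right) = \left(18 - 30\right) \left(H + \left(H^{2} - 4\right)\right) = - 12 \left(H + \left(-4 + H^{2}\right)\right) = - 12 \left(-4 + H + H^{2}\right) = 48 - 12 H - 12 H^{2}$)
$\frac{\left(-17 + I{\left(0 \right)}\right) U{\left(8,2 \right)}}{4867} = \frac{\left(-17 - \left(-48 + 12 \cdot 0^{2}\right)\right) 8}{4867} = \left(-17 + \left(48 + 0 - 0\right)\right) 8 \cdot \frac{1}{4867} = \left(-17 + \left(48 + 0 + 0\right)\right) 8 \cdot \frac{1}{4867} = \left(-17 + 48\right) 8 \cdot \frac{1}{4867} = 31 \cdot 8 \cdot \frac{1}{4867} = 248 \cdot \frac{1}{4867} = \frac{8}{157}$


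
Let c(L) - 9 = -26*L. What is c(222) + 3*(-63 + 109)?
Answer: -5625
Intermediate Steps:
c(L) = 9 - 26*L
c(222) + 3*(-63 + 109) = (9 - 26*222) + 3*(-63 + 109) = (9 - 5772) + 3*46 = -5763 + 138 = -5625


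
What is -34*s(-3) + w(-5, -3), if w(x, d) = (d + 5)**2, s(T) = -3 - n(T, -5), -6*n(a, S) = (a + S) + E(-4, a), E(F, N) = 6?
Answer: 352/3 ≈ 117.33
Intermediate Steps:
n(a, S) = -1 - S/6 - a/6 (n(a, S) = -((a + S) + 6)/6 = -((S + a) + 6)/6 = -(6 + S + a)/6 = -1 - S/6 - a/6)
s(T) = -17/6 + T/6 (s(T) = -3 - (-1 - 1/6*(-5) - T/6) = -3 - (-1 + 5/6 - T/6) = -3 - (-1/6 - T/6) = -3 + (1/6 + T/6) = -17/6 + T/6)
w(x, d) = (5 + d)**2
-34*s(-3) + w(-5, -3) = -34*(-17/6 + (1/6)*(-3)) + (5 - 3)**2 = -34*(-17/6 - 1/2) + 2**2 = -34*(-10/3) + 4 = 340/3 + 4 = 352/3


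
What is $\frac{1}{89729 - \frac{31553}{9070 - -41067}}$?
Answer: $\frac{50137}{4498711320} \approx 1.1145 \cdot 10^{-5}$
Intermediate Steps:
$\frac{1}{89729 - \frac{31553}{9070 - -41067}} = \frac{1}{89729 - \frac{31553}{9070 + 41067}} = \frac{1}{89729 - \frac{31553}{50137}} = \frac{1}{\frac{4498711320}{50137}} = \frac{50137}{4498711320}$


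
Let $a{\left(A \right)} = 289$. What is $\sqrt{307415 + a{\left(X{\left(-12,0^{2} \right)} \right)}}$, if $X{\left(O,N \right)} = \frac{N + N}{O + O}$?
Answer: $2 \sqrt{76926} \approx 554.71$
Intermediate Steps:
$X{\left(O,N \right)} = \frac{N}{O}$ ($X{\left(O,N \right)} = \frac{2 N}{2 O} = 2 N \frac{1}{2 O} = \frac{N}{O}$)
$\sqrt{307415 + a{\left(X{\left(-12,0^{2} \right)} \right)}} = \sqrt{307415 + 289} = \sqrt{307704} = 2 \sqrt{76926}$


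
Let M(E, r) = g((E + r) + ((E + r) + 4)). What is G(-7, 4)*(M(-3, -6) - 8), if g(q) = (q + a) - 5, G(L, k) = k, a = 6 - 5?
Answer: -104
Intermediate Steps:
a = 1
g(q) = -4 + q (g(q) = (q + 1) - 5 = (1 + q) - 5 = -4 + q)
M(E, r) = 2*E + 2*r (M(E, r) = -4 + ((E + r) + ((E + r) + 4)) = -4 + ((E + r) + (4 + E + r)) = -4 + (4 + 2*E + 2*r) = 2*E + 2*r)
G(-7, 4)*(M(-3, -6) - 8) = 4*((2*(-3) + 2*(-6)) - 8) = 4*((-6 - 12) - 8) = 4*(-18 - 8) = 4*(-26) = -104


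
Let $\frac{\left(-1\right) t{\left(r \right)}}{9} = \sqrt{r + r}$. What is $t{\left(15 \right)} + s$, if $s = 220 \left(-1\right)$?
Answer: $-220 - 9 \sqrt{30} \approx -269.29$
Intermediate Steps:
$t{\left(r \right)} = - 9 \sqrt{2} \sqrt{r}$ ($t{\left(r \right)} = - 9 \sqrt{r + r} = - 9 \sqrt{2 r} = - 9 \sqrt{2} \sqrt{r}$)
$s = -220$
$t{\left(15 \right)} + s = - 9 \sqrt{2} \sqrt{15} - 220 = - 9 \sqrt{30} - 220 = -220 - 9 \sqrt{30}$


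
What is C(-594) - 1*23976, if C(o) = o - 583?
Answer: -25153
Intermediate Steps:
C(o) = -583 + o
C(-594) - 1*23976 = (-583 - 594) - 1*23976 = -1177 - 23976 = -25153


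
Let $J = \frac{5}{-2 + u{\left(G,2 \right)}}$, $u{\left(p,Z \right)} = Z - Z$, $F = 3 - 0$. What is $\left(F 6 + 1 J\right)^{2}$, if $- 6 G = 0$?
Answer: $\frac{961}{4} \approx 240.25$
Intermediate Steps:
$G = 0$ ($G = \left(- \frac{1}{6}\right) 0 = 0$)
$F = 3$ ($F = 3 + 0 = 3$)
$u{\left(p,Z \right)} = 0$
$J = - \frac{5}{2}$ ($J = \frac{5}{-2 + 0} = \frac{5}{-2} = 5 \left(- \frac{1}{2}\right) = - \frac{5}{2} \approx -2.5$)
$\left(F 6 + 1 J\right)^{2} = \left(3 \cdot 6 + 1 \left(- \frac{5}{2}\right)\right)^{2} = \left(18 - \frac{5}{2}\right)^{2} = \left(\frac{31}{2}\right)^{2} = \frac{961}{4}$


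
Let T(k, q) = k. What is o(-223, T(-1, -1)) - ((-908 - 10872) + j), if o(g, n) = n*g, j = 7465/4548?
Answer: 54582179/4548 ≈ 12001.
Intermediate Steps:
j = 7465/4548 (j = 7465*(1/4548) = 7465/4548 ≈ 1.6414)
o(g, n) = g*n
o(-223, T(-1, -1)) - ((-908 - 10872) + j) = -223*(-1) - ((-908 - 10872) + 7465/4548) = 223 - (-11780 + 7465/4548) = 223 - 1*(-53567975/4548) = 223 + 53567975/4548 = 54582179/4548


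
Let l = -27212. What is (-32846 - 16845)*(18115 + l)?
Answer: 452039027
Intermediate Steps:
(-32846 - 16845)*(18115 + l) = (-32846 - 16845)*(18115 - 27212) = -49691*(-9097) = 452039027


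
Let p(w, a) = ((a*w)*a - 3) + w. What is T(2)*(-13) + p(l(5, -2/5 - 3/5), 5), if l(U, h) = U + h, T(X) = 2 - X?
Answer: 101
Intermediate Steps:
p(w, a) = -3 + w + w*a**2 (p(w, a) = (w*a**2 - 3) + w = (-3 + w*a**2) + w = -3 + w + w*a**2)
T(2)*(-13) + p(l(5, -2/5 - 3/5), 5) = (2 - 1*2)*(-13) + (-3 + (5 + (-2/5 - 3/5)) + (5 + (-2/5 - 3/5))*5**2) = (2 - 2)*(-13) + (-3 + (5 + (-2*1/5 - 3*1/5)) + (5 + (-2*1/5 - 3*1/5))*25) = 0*(-13) + (-3 + (5 + (-2/5 - 3/5)) + (5 + (-2/5 - 3/5))*25) = 0 + (-3 + (5 - 1) + (5 - 1)*25) = 0 + (-3 + 4 + 4*25) = 0 + (-3 + 4 + 100) = 0 + 101 = 101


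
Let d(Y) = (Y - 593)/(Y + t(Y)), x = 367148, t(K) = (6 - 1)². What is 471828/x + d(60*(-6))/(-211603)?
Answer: 8361530975774/6506505527935 ≈ 1.2851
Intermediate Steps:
t(K) = 25 (t(K) = 5² = 25)
d(Y) = (-593 + Y)/(25 + Y) (d(Y) = (Y - 593)/(Y + 25) = (-593 + Y)/(25 + Y))
471828/x + d(60*(-6))/(-211603) = 471828/367148 + ((-593 + 60*(-6))/(25 + 60*(-6)))/(-211603) = 471828*(1/367148) + ((-593 - 360)/(25 - 360))*(-1/211603) = 117957/91787 + (-953/(-335))*(-1/211603) = 117957/91787 - 1/335*(-953)*(-1/211603) = 117957/91787 + (953/335)*(-1/211603) = 117957/91787 - 953/70887005 = 8361530975774/6506505527935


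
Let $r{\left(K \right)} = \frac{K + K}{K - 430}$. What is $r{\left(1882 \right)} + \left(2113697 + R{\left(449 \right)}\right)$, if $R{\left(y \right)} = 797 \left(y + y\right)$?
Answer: $\frac{1027074230}{363} \approx 2.8294 \cdot 10^{6}$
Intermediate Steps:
$R{\left(y \right)} = 1594 y$ ($R{\left(y \right)} = 797 \cdot 2 y = 1594 y$)
$r{\left(K \right)} = \frac{2 K}{-430 + K}$
$r{\left(1882 \right)} + \left(2113697 + R{\left(449 \right)}\right) = 2 \cdot 1882 \frac{1}{-430 + 1882} + \left(2113697 + 1594 \cdot 449\right) = 2 \cdot 1882 \cdot \frac{1}{1452} + \left(2113697 + 715706\right) = 2 \cdot 1882 \cdot \frac{1}{1452} + 2829403 = \frac{941}{363} + 2829403 = \frac{1027074230}{363}$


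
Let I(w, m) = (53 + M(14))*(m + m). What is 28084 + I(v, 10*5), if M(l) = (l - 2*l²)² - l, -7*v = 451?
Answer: 14320384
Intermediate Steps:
v = -451/7 (v = -⅐*451 = -451/7 ≈ -64.429)
I(w, m) = 285846*m (I(w, m) = (53 + 14*(-1 + 14*(-1 + 2*14)²))*(m + m) = (53 + 14*(-1 + 14*(-1 + 28)²))*(2*m) = (53 + 14*(-1 + 14*27²))*(2*m) = (53 + 14*(-1 + 14*729))*(2*m) = (53 + 14*(-1 + 10206))*(2*m) = (53 + 14*10205)*(2*m) = (53 + 142870)*(2*m) = 142923*(2*m) = 285846*m)
28084 + I(v, 10*5) = 28084 + 285846*(10*5) = 28084 + 285846*50 = 28084 + 14292300 = 14320384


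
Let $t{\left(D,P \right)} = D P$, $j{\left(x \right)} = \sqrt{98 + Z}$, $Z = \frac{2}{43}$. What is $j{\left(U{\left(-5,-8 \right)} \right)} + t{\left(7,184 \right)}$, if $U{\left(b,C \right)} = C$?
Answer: $1288 + \frac{2 \sqrt{45322}}{43} \approx 1297.9$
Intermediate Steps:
$Z = \frac{2}{43}$ ($Z = 2 \cdot \frac{1}{43} = \frac{2}{43} \approx 0.046512$)
$j{\left(x \right)} = \frac{2 \sqrt{45322}}{43}$ ($j{\left(x \right)} = \sqrt{98 + \frac{2}{43}} = \sqrt{\frac{4216}{43}} = \frac{2 \sqrt{45322}}{43}$)
$j{\left(U{\left(-5,-8 \right)} \right)} + t{\left(7,184 \right)} = \frac{2 \sqrt{45322}}{43} + 7 \cdot 184 = \frac{2 \sqrt{45322}}{43} + 1288 = 1288 + \frac{2 \sqrt{45322}}{43}$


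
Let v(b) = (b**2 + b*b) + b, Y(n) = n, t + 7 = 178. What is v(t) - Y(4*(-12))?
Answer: 58701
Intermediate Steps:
t = 171 (t = -7 + 178 = 171)
v(b) = b + 2*b**2 (v(b) = (b**2 + b**2) + b = 2*b**2 + b = b + 2*b**2)
v(t) - Y(4*(-12)) = 171*(1 + 2*171) - 4*(-12) = 171*(1 + 342) - 1*(-48) = 171*343 + 48 = 58653 + 48 = 58701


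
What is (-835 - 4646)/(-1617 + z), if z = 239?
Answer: 5481/1378 ≈ 3.9775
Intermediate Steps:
(-835 - 4646)/(-1617 + z) = (-835 - 4646)/(-1617 + 239) = -5481/(-1378) = -5481*(-1/1378) = 5481/1378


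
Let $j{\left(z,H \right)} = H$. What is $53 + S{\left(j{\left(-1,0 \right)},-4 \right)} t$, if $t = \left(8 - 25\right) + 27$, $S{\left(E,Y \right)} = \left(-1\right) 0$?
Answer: $53$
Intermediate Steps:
$S{\left(E,Y \right)} = 0$
$t = 10$ ($t = -17 + 27 = 10$)
$53 + S{\left(j{\left(-1,0 \right)},-4 \right)} t = 53 + 0 \cdot 10 = 53 + 0 = 53$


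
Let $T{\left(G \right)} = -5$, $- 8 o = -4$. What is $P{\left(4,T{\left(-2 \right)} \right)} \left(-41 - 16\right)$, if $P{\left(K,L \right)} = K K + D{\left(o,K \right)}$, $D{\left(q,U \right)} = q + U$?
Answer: $- \frac{2337}{2} \approx -1168.5$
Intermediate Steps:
$o = \frac{1}{2}$ ($o = \left(- \frac{1}{8}\right) \left(-4\right) = \frac{1}{2} \approx 0.5$)
$D{\left(q,U \right)} = U + q$
$P{\left(K,L \right)} = \frac{1}{2} + K + K^{2}$ ($P{\left(K,L \right)} = K K + \left(K + \frac{1}{2}\right) = K^{2} + \left(\frac{1}{2} + K\right) = \frac{1}{2} + K + K^{2}$)
$P{\left(4,T{\left(-2 \right)} \right)} \left(-41 - 16\right) = \left(\frac{1}{2} + 4 + 4^{2}\right) \left(-41 - 16\right) = \left(\frac{1}{2} + 4 + 16\right) \left(-57\right) = \frac{41}{2} \left(-57\right) = - \frac{2337}{2}$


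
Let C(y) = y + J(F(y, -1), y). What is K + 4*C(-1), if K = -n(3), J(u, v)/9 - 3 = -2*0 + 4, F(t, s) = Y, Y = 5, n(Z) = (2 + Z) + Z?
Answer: 240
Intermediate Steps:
n(Z) = 2 + 2*Z
F(t, s) = 5
J(u, v) = 63 (J(u, v) = 27 + 9*(-2*0 + 4) = 27 + 9*(0 + 4) = 27 + 9*4 = 27 + 36 = 63)
C(y) = 63 + y (C(y) = y + 63 = 63 + y)
K = -8 (K = -(2 + 2*3) = -(2 + 6) = -1*8 = -8)
K + 4*C(-1) = -8 + 4*(63 - 1) = -8 + 4*62 = -8 + 248 = 240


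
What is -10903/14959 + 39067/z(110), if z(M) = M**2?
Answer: 452476953/181003900 ≈ 2.4998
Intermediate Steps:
-10903/14959 + 39067/z(110) = -10903/14959 + 39067/(110**2) = -10903*1/14959 + 39067/12100 = -10903/14959 + 39067*(1/12100) = -10903/14959 + 39067/12100 = 452476953/181003900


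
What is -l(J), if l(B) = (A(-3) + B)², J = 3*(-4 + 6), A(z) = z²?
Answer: -225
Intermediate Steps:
J = 6 (J = 3*2 = 6)
l(B) = (9 + B)² (l(B) = ((-3)² + B)² = (9 + B)²)
-l(J) = -(9 + 6)² = -1*15² = -1*225 = -225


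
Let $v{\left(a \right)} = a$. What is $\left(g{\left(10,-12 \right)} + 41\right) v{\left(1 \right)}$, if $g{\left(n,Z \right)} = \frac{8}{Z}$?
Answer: $\frac{121}{3} \approx 40.333$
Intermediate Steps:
$\left(g{\left(10,-12 \right)} + 41\right) v{\left(1 \right)} = \left(\frac{8}{-12} + 41\right) 1 = \left(8 \left(- \frac{1}{12}\right) + 41\right) 1 = \left(- \frac{2}{3} + 41\right) 1 = \frac{121}{3} \cdot 1 = \frac{121}{3}$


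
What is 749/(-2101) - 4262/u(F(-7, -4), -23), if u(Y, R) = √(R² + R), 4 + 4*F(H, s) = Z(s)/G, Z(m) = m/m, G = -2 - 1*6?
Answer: -749/2101 - 2131*√506/253 ≈ -189.83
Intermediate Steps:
G = -8 (G = -2 - 6 = -8)
Z(m) = 1
F(H, s) = -33/32 (F(H, s) = -1 + (1/(-8))/4 = -1 + (1*(-⅛))/4 = -1 + (¼)*(-⅛) = -1 - 1/32 = -33/32)
u(Y, R) = √(R + R²)
749/(-2101) - 4262/u(F(-7, -4), -23) = 749/(-2101) - 4262*√506/506 = 749*(-1/2101) - 4262*√506/506 = -749/2101 - 4262*√506/506 = -749/2101 - 2131*√506/253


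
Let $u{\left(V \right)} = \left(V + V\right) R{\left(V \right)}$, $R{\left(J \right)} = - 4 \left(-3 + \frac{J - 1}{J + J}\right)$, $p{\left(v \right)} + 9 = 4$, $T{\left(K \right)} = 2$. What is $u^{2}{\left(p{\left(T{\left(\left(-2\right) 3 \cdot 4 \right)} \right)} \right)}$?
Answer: $9216$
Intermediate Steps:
$p{\left(v \right)} = -5$ ($p{\left(v \right)} = -9 + 4 = -5$)
$R{\left(J \right)} = 12 - \frac{2 \left(-1 + J\right)}{J}$ ($R{\left(J \right)} = - 4 \left(-3 + \frac{-1 + J}{2 J}\right) = 12 - \frac{2 \left(-1 + J\right)}{J}$)
$u{\left(V \right)} = 2 V \left(10 + \frac{2}{V}\right)$ ($u{\left(V \right)} = \left(V + V\right) \left(10 + \frac{2}{V}\right) = 2 V \left(10 + \frac{2}{V}\right)$)
$u^{2}{\left(p{\left(T{\left(\left(-2\right) 3 \cdot 4 \right)} \right)} \right)} = \left(4 + 20 \left(-5\right)\right)^{2} = \left(4 - 100\right)^{2} = \left(-96\right)^{2} = 9216$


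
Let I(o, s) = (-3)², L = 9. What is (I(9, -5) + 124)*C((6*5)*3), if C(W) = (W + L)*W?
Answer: 1185030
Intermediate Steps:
I(o, s) = 9
C(W) = W*(9 + W) (C(W) = (W + 9)*W = (9 + W)*W = W*(9 + W))
(I(9, -5) + 124)*C((6*5)*3) = (9 + 124)*(((6*5)*3)*(9 + (6*5)*3)) = 133*((30*3)*(9 + 30*3)) = 133*(90*(9 + 90)) = 133*(90*99) = 133*8910 = 1185030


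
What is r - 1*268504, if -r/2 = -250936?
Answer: 233368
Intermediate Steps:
r = 501872 (r = -2*(-250936) = 501872)
r - 1*268504 = 501872 - 1*268504 = 501872 - 268504 = 233368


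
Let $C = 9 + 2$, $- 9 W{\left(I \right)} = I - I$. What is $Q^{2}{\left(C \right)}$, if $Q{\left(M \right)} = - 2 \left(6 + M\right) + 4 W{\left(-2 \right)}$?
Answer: $1156$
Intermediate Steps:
$W{\left(I \right)} = 0$ ($W{\left(I \right)} = - \frac{I - I}{9} = \left(- \frac{1}{9}\right) 0 = 0$)
$C = 11$
$Q{\left(M \right)} = -12 - 2 M$ ($Q{\left(M \right)} = - 2 \left(6 + M\right) + 4 \cdot 0 = \left(-12 - 2 M\right) + 0 = -12 - 2 M$)
$Q^{2}{\left(C \right)} = \left(-12 - 22\right)^{2} = \left(-34\right)^{2} = 1156$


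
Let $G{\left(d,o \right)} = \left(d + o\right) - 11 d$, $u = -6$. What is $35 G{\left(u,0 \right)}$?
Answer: $2100$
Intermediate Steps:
$G{\left(d,o \right)} = o - 10 d$
$35 G{\left(u,0 \right)} = 35 \left(0 - -60\right) = 35 \left(0 + 60\right) = 35 \cdot 60 = 2100$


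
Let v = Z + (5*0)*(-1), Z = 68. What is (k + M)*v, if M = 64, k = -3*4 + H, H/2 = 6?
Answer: 4352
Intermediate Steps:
H = 12 (H = 2*6 = 12)
k = 0 (k = -3*4 + 12 = -12 + 12 = 0)
v = 68 (v = 68 + (5*0)*(-1) = 68 + 0*(-1) = 68 + 0 = 68)
(k + M)*v = (0 + 64)*68 = 64*68 = 4352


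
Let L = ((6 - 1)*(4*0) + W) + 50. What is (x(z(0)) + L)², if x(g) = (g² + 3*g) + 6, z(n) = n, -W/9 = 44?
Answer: 115600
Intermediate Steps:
W = -396 (W = -9*44 = -396)
x(g) = 6 + g² + 3*g
L = -346 (L = ((6 - 1)*(4*0) - 396) + 50 = (5*0 - 396) + 50 = (0 - 396) + 50 = -396 + 50 = -346)
(x(z(0)) + L)² = ((6 + 0² + 3*0) - 346)² = ((6 + 0 + 0) - 346)² = (6 - 346)² = (-340)² = 115600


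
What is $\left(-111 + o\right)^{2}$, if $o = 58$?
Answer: $2809$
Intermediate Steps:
$\left(-111 + o\right)^{2} = \left(-111 + 58\right)^{2} = \left(-53\right)^{2} = 2809$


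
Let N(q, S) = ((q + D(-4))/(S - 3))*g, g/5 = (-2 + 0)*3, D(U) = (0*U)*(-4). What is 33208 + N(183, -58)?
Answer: 33298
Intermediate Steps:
D(U) = 0 (D(U) = 0*(-4) = 0)
g = -30 (g = 5*((-2 + 0)*3) = 5*(-2*3) = 5*(-6) = -30)
N(q, S) = -30*q/(-3 + S) (N(q, S) = ((q + 0)/(S - 3))*(-30) = (q/(-3 + S))*(-30) = -30*q/(-3 + S))
33208 + N(183, -58) = 33208 - 30*183/(-3 - 58) = 33208 - 30*183/(-61) = 33208 - 30*183*(-1/61) = 33208 + 90 = 33298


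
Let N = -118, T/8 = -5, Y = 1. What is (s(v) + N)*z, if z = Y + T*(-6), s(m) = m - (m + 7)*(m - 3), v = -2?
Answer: -22895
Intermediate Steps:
T = -40 (T = 8*(-5) = -40)
s(m) = m - (-3 + m)*(7 + m) (s(m) = m - (7 + m)*(-3 + m) = m - (-3 + m)*(7 + m))
z = 241 (z = 1 - 40*(-6) = 1 + 240 = 241)
(s(v) + N)*z = ((21 - 1*(-2)**2 - 3*(-2)) - 118)*241 = ((21 - 1*4 + 6) - 118)*241 = ((21 - 4 + 6) - 118)*241 = (23 - 118)*241 = -95*241 = -22895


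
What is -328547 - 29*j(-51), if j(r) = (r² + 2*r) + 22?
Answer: -401656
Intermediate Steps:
j(r) = 22 + r² + 2*r
-328547 - 29*j(-51) = -328547 - 29*(22 + (-51)² + 2*(-51)) = -328547 - 29*(22 + 2601 - 102) = -328547 - 29*2521 = -328547 - 73109 = -401656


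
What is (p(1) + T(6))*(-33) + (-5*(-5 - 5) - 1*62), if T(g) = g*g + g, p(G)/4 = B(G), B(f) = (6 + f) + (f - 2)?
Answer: -2190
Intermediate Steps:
B(f) = 4 + 2*f (B(f) = (6 + f) + (-2 + f) = 4 + 2*f)
p(G) = 16 + 8*G (p(G) = 4*(4 + 2*G) = 16 + 8*G)
T(g) = g + g² (T(g) = g² + g = g + g²)
(p(1) + T(6))*(-33) + (-5*(-5 - 5) - 1*62) = ((16 + 8*1) + 6*(1 + 6))*(-33) + (-5*(-5 - 5) - 1*62) = ((16 + 8) + 6*7)*(-33) + (-5*(-10) - 62) = (24 + 42)*(-33) + (50 - 62) = 66*(-33) - 12 = -2178 - 12 = -2190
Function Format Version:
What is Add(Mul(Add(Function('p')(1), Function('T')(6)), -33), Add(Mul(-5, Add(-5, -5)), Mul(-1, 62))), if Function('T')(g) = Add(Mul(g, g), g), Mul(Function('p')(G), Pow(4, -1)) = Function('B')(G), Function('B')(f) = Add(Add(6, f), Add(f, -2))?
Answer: -2190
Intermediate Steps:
Function('B')(f) = Add(4, Mul(2, f)) (Function('B')(f) = Add(Add(6, f), Add(-2, f)) = Add(4, Mul(2, f)))
Function('p')(G) = Add(16, Mul(8, G)) (Function('p')(G) = Mul(4, Add(4, Mul(2, G))) = Add(16, Mul(8, G)))
Function('T')(g) = Add(g, Pow(g, 2)) (Function('T')(g) = Add(Pow(g, 2), g) = Add(g, Pow(g, 2)))
Add(Mul(Add(Function('p')(1), Function('T')(6)), -33), Add(Mul(-5, Add(-5, -5)), Mul(-1, 62))) = Add(Mul(Add(Add(16, Mul(8, 1)), Mul(6, Add(1, 6))), -33), Add(Mul(-5, Add(-5, -5)), Mul(-1, 62))) = Add(Mul(Add(Add(16, 8), Mul(6, 7)), -33), Add(Mul(-5, -10), -62)) = Add(Mul(Add(24, 42), -33), Add(50, -62)) = Add(Mul(66, -33), -12) = Add(-2178, -12) = -2190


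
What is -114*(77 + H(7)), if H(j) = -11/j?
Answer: -60192/7 ≈ -8598.9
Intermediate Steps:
-114*(77 + H(7)) = -114*(77 - 11/7) = -114*528/7 = -60192/7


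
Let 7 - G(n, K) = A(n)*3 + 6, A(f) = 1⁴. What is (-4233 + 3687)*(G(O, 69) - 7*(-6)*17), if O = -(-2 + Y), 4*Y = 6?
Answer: -388752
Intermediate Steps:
Y = 3/2 (Y = (¼)*6 = 3/2 ≈ 1.5000)
A(f) = 1
O = ½ (O = -(-2 + 3/2) = -1*(-½) = ½ ≈ 0.50000)
G(n, K) = -2 (G(n, K) = 7 - (1*3 + 6) = 7 - (3 + 6) = 7 - 1*9 = 7 - 9 = -2)
(-4233 + 3687)*(G(O, 69) - 7*(-6)*17) = (-4233 + 3687)*(-2 - 7*(-6)*17) = -546*(-2 + 42*17) = -546*(-2 + 714) = -546*712 = -388752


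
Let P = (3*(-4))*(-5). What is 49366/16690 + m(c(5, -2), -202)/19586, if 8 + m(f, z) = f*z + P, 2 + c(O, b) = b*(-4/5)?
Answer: 242274727/81722585 ≈ 2.9646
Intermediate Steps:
P = 60 (P = -12*(-5) = 60)
c(O, b) = -2 - 4*b/5 (c(O, b) = -2 + b*(-4/5) = -2 + b*(-4*⅕) = -2 + b*(-⅘) = -2 - 4*b/5)
m(f, z) = 52 + f*z (m(f, z) = -8 + (f*z + 60) = -8 + (60 + f*z) = 52 + f*z)
49366/16690 + m(c(5, -2), -202)/19586 = 49366/16690 + (52 + (-2 - ⅘*(-2))*(-202))/19586 = 49366*(1/16690) + (52 + (-2 + 8/5)*(-202))*(1/19586) = 24683/8345 + (52 - ⅖*(-202))*(1/19586) = 24683/8345 + (52 + 404/5)*(1/19586) = 24683/8345 + (664/5)*(1/19586) = 24683/8345 + 332/48965 = 242274727/81722585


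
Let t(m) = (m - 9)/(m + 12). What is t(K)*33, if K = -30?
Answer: 143/2 ≈ 71.500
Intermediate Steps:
t(m) = (-9 + m)/(12 + m)
t(K)*33 = ((-9 - 30)/(12 - 30))*33 = (-39/(-18))*33 = -1/18*(-39)*33 = (13/6)*33 = 143/2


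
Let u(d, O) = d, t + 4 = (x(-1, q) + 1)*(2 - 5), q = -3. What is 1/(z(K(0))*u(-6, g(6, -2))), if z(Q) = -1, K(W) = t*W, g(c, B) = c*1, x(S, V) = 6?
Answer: ⅙ ≈ 0.16667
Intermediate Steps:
g(c, B) = c
t = -25 (t = -4 + (6 + 1)*(2 - 5) = -4 + 7*(-3) = -4 - 21 = -25)
K(W) = -25*W
1/(z(K(0))*u(-6, g(6, -2))) = 1/(-1*(-6)) = 1/6 = ⅙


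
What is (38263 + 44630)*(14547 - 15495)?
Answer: -78582564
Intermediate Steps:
(38263 + 44630)*(14547 - 15495) = 82893*(-948) = -78582564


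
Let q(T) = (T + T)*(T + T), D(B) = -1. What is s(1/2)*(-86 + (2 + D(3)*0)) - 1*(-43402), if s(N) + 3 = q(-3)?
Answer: 40630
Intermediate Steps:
q(T) = 4*T² (q(T) = (2*T)*(2*T) = 4*T²)
s(N) = 33 (s(N) = -3 + 4*(-3)² = -3 + 4*9 = -3 + 36 = 33)
s(1/2)*(-86 + (2 + D(3)*0)) - 1*(-43402) = 33*(-86 + (2 - 1*0)) - 1*(-43402) = 33*(-86 + (2 + 0)) + 43402 = 33*(-86 + 2) + 43402 = 33*(-84) + 43402 = -2772 + 43402 = 40630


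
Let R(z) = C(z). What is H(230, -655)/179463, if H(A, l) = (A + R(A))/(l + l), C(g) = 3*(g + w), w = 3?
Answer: -929/235096530 ≈ -3.9516e-6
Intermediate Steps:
C(g) = 9 + 3*g (C(g) = 3*(g + 3) = 3*(3 + g) = 9 + 3*g)
R(z) = 9 + 3*z
H(A, l) = (9 + 4*A)/(2*l) (H(A, l) = (A + (9 + 3*A))/(l + l) = (9 + 4*A)/((2*l)) = (9 + 4*A)*(1/(2*l)) = (9 + 4*A)/(2*l))
H(230, -655)/179463 = ((1/2)*(9 + 4*230)/(-655))/179463 = ((1/2)*(-1/655)*(9 + 920))*(1/179463) = ((1/2)*(-1/655)*929)*(1/179463) = -929/1310*1/179463 = -929/235096530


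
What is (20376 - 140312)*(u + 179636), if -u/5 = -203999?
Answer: -143878943616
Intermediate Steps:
u = 1019995 (u = -5*(-203999) = 1019995)
(20376 - 140312)*(u + 179636) = (20376 - 140312)*(1019995 + 179636) = -119936*1199631 = -143878943616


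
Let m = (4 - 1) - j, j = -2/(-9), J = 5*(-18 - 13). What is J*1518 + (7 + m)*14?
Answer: -2116378/9 ≈ -2.3515e+5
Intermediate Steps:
J = -155 (J = 5*(-31) = -155)
j = 2/9 (j = -2*(-⅑) = 2/9 ≈ 0.22222)
m = 25/9 (m = (4 - 1) - 1*2/9 = 3 - 2/9 = 25/9 ≈ 2.7778)
J*1518 + (7 + m)*14 = -155*1518 + (7 + 25/9)*14 = -235290 + (88/9)*14 = -235290 + 1232/9 = -2116378/9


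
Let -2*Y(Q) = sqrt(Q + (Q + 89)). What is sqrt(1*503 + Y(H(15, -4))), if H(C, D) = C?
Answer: sqrt(2012 - 2*sqrt(119))/2 ≈ 22.306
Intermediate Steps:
Y(Q) = -sqrt(89 + 2*Q)/2 (Y(Q) = -sqrt(Q + (Q + 89))/2 = -sqrt(Q + (89 + Q))/2 = -sqrt(89 + 2*Q)/2)
sqrt(1*503 + Y(H(15, -4))) = sqrt(1*503 - sqrt(89 + 2*15)/2) = sqrt(503 - sqrt(89 + 30)/2) = sqrt(503 - sqrt(119)/2)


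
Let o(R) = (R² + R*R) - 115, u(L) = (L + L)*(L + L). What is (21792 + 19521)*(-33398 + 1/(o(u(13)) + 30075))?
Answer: -1302382945916175/943912 ≈ -1.3798e+9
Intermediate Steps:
u(L) = 4*L² (u(L) = (2*L)*(2*L) = 4*L²)
o(R) = -115 + 2*R² (o(R) = (R² + R²) - 115 = 2*R² - 115 = -115 + 2*R²)
(21792 + 19521)*(-33398 + 1/(o(u(13)) + 30075)) = (21792 + 19521)*(-33398 + 1/((-115 + 2*(4*13²)²) + 30075)) = 41313*(-33398 + 1/((-115 + 2*(4*169)²) + 30075)) = 41313*(-33398 + 1/((-115 + 2*676²) + 30075)) = 41313*(-33398 + 1/((-115 + 2*456976) + 30075)) = 41313*(-33398 + 1/((-115 + 913952) + 30075)) = 41313*(-33398 + 1/(913837 + 30075)) = 41313*(-33398 + 1/943912) = 41313*(-31524772975/943912) = -1302382945916175/943912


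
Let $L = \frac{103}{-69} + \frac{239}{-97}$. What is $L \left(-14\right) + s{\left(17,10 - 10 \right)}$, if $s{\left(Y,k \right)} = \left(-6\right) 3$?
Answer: $\frac{250274}{6693} \approx 37.393$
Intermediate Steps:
$s{\left(Y,k \right)} = -18$
$L = - \frac{26482}{6693}$ ($L = 103 \left(- \frac{1}{69}\right) + 239 \left(- \frac{1}{97}\right) = - \frac{103}{69} - \frac{239}{97} = - \frac{26482}{6693} \approx -3.9567$)
$L \left(-14\right) + s{\left(17,10 - 10 \right)} = \left(- \frac{26482}{6693}\right) \left(-14\right) - 18 = \frac{370748}{6693} - 18 = \frac{250274}{6693}$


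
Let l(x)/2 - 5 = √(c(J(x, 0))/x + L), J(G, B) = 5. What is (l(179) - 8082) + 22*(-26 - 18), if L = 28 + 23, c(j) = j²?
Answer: -9040 + 2*√1638566/179 ≈ -9025.7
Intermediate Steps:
L = 51
l(x) = 10 + 2*√(51 + 25/x) (l(x) = 10 + 2*√(5²/x + 51) = 10 + 2*√(25/x + 51) = 10 + 2*√(51 + 25/x))
(l(179) - 8082) + 22*(-26 - 18) = ((10 + 2*√(51 + 25/179)) - 8082) + 22*(-26 - 18) = ((10 + 2*√(51 + 25*(1/179))) - 8082) + 22*(-44) = ((10 + 2*√(51 + 25/179)) - 8082) - 968 = ((10 + 2*√(9154/179)) - 8082) - 968 = ((10 + 2*(√1638566/179)) - 8082) - 968 = ((10 + 2*√1638566/179) - 8082) - 968 = (-8072 + 2*√1638566/179) - 968 = -9040 + 2*√1638566/179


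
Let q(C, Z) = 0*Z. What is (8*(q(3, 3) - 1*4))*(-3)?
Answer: 96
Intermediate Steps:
q(C, Z) = 0
(8*(q(3, 3) - 1*4))*(-3) = (8*(0 - 1*4))*(-3) = (8*(0 - 4))*(-3) = (8*(-4))*(-3) = -32*(-3) = 96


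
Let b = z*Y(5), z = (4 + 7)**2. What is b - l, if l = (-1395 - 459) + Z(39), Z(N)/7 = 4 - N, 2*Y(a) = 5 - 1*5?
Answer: 2099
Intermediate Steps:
Y(a) = 0 (Y(a) = (5 - 1*5)/2 = (5 - 5)/2 = (1/2)*0 = 0)
Z(N) = 28 - 7*N (Z(N) = 7*(4 - N) = 28 - 7*N)
z = 121 (z = 11**2 = 121)
b = 0 (b = 121*0 = 0)
l = -2099 (l = (-1395 - 459) + (28 - 7*39) = -1854 + (28 - 273) = -1854 - 245 = -2099)
b - l = 0 - 1*(-2099) = 0 + 2099 = 2099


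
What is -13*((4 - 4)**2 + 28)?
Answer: -364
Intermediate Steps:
-13*((4 - 4)**2 + 28) = -13*(0**2 + 28) = -13*(0 + 28) = -13*28 = -364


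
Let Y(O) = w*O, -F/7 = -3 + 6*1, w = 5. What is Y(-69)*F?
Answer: 7245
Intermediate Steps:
F = -21 (F = -7*(-3 + 6*1) = -7*(-3 + 6) = -7*3 = -21)
Y(O) = 5*O
Y(-69)*F = (5*(-69))*(-21) = -345*(-21) = 7245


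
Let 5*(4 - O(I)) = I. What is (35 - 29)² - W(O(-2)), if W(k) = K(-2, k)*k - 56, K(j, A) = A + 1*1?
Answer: 1706/25 ≈ 68.240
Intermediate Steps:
O(I) = 4 - I/5
K(j, A) = 1 + A (K(j, A) = A + 1 = 1 + A)
W(k) = -56 + k*(1 + k) (W(k) = (1 + k)*k - 56 = k*(1 + k) - 56 = -56 + k*(1 + k))
(35 - 29)² - W(O(-2)) = (35 - 29)² - (-56 + (4 - ⅕*(-2))*(1 + (4 - ⅕*(-2)))) = 6² - (-56 + (4 + ⅖)*(1 + (4 + ⅖))) = 36 - (-56 + 22*(1 + 22/5)/5) = 36 - (-56 + (22/5)*(27/5)) = 36 - (-56 + 594/25) = 36 - 1*(-806/25) = 36 + 806/25 = 1706/25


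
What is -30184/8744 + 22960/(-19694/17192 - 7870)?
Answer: -471001591571/73952781131 ≈ -6.3689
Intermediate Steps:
-30184/8744 + 22960/(-19694/17192 - 7870) = -30184*1/8744 + 22960/(-19694*1/17192 - 7870) = -3773/1093 + 22960/(-9847/8596 - 7870) = -3773/1093 + 22960/(-67660367/8596) = -3773/1093 + 22960*(-8596/67660367) = -3773/1093 - 197364160/67660367 = -471001591571/73952781131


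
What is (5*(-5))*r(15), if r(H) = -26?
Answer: 650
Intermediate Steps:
(5*(-5))*r(15) = (5*(-5))*(-26) = -25*(-26) = 650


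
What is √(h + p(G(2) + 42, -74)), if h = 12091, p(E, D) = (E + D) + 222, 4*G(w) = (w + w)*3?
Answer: 2*√3071 ≈ 110.83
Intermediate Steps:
G(w) = 3*w/2 (G(w) = ((w + w)*3)/4 = ((2*w)*3)/4 = (6*w)/4 = 3*w/2)
p(E, D) = 222 + D + E (p(E, D) = (D + E) + 222 = 222 + D + E)
√(h + p(G(2) + 42, -74)) = √(12091 + (222 - 74 + ((3/2)*2 + 42))) = √(12091 + (222 - 74 + (3 + 42))) = √(12091 + (222 - 74 + 45)) = √(12091 + 193) = √12284 = 2*√3071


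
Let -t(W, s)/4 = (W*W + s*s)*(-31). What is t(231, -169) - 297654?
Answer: 9860674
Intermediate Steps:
t(W, s) = 124*W² + 124*s² (t(W, s) = -4*(W*W + s*s)*(-31) = -4*(W² + s²)*(-31) = -4*(-31*W² - 31*s²) = 124*W² + 124*s²)
t(231, -169) - 297654 = (124*231² + 124*(-169)²) - 297654 = (124*53361 + 124*28561) - 297654 = (6616764 + 3541564) - 297654 = 10158328 - 297654 = 9860674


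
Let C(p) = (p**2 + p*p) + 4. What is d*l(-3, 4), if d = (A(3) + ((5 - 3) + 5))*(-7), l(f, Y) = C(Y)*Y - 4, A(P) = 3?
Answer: -9800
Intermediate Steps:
C(p) = 4 + 2*p**2 (C(p) = (p**2 + p**2) + 4 = 2*p**2 + 4 = 4 + 2*p**2)
l(f, Y) = -4 + Y*(4 + 2*Y**2) (l(f, Y) = (4 + 2*Y**2)*Y - 4 = Y*(4 + 2*Y**2) - 4 = -4 + Y*(4 + 2*Y**2))
d = -70 (d = (3 + ((5 - 3) + 5))*(-7) = (3 + (2 + 5))*(-7) = (3 + 7)*(-7) = 10*(-7) = -70)
d*l(-3, 4) = -70*(-4 + 2*4*(2 + 4**2)) = -70*(-4 + 2*4*(2 + 16)) = -70*(-4 + 2*4*18) = -70*(-4 + 144) = -70*140 = -9800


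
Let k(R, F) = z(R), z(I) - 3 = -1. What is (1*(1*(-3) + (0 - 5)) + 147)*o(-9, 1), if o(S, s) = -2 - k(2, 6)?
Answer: -556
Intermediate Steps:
z(I) = 2 (z(I) = 3 - 1 = 2)
k(R, F) = 2
o(S, s) = -4 (o(S, s) = -2 - 1*2 = -2 - 2 = -4)
(1*(1*(-3) + (0 - 5)) + 147)*o(-9, 1) = (1*(1*(-3) + (0 - 5)) + 147)*(-4) = (1*(-3 - 5) + 147)*(-4) = (1*(-8) + 147)*(-4) = (-8 + 147)*(-4) = 139*(-4) = -556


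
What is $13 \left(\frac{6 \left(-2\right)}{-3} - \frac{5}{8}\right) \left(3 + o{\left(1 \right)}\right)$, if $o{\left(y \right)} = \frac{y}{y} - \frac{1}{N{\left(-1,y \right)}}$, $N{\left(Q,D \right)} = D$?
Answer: $\frac{1053}{8} \approx 131.63$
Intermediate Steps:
$o{\left(y \right)} = 1 - \frac{1}{y}$ ($o{\left(y \right)} = \frac{y}{y} - \frac{1}{y} = 1 - \frac{1}{y}$)
$13 \left(\frac{6 \left(-2\right)}{-3} - \frac{5}{8}\right) \left(3 + o{\left(1 \right)}\right) = 13 \left(\frac{6 \left(-2\right)}{-3} - \frac{5}{8}\right) \left(3 + \frac{-1 + 1}{1}\right) = 13 \left(\left(-12\right) \left(- \frac{1}{3}\right) - \frac{5}{8}\right) \left(3 + 1 \cdot 0\right) = 13 \left(4 - \frac{5}{8}\right) \left(3 + 0\right) = 13 \cdot \frac{27}{8} \cdot 3 = \frac{351}{8} \cdot 3 = \frac{1053}{8}$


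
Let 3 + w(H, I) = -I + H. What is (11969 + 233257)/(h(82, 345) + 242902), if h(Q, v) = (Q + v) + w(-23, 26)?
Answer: 245226/243277 ≈ 1.0080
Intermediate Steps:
w(H, I) = -3 + H - I (w(H, I) = -3 + (-I + H) = -3 + (H - I) = -3 + H - I)
h(Q, v) = -52 + Q + v (h(Q, v) = (Q + v) + (-3 - 23 - 1*26) = (Q + v) + (-3 - 23 - 26) = (Q + v) - 52 = -52 + Q + v)
(11969 + 233257)/(h(82, 345) + 242902) = (11969 + 233257)/((-52 + 82 + 345) + 242902) = 245226/(375 + 242902) = 245226/243277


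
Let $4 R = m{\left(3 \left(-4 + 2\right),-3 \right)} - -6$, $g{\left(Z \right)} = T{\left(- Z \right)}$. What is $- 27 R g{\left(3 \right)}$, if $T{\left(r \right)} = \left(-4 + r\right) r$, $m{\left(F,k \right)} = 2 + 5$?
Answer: $- \frac{7371}{4} \approx -1842.8$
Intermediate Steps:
$m{\left(F,k \right)} = 7$
$T{\left(r \right)} = r \left(-4 + r\right)$
$g{\left(Z \right)} = - Z \left(-4 - Z\right)$
$R = \frac{13}{4}$ ($R = \frac{7 - -6}{4} = \frac{7 + 6}{4} = \frac{1}{4} \cdot 13 = \frac{13}{4} \approx 3.25$)
$- 27 R g{\left(3 \right)} = \left(-27\right) \frac{13}{4} \cdot 3 \left(4 + 3\right) = - \frac{351 \cdot 3 \cdot 7}{4} = \left(- \frac{351}{4}\right) 21 = - \frac{7371}{4}$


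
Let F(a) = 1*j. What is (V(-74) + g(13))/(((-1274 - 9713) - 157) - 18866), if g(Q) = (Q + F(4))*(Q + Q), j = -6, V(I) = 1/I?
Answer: -13467/2220740 ≈ -0.0060642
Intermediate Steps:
F(a) = -6 (F(a) = 1*(-6) = -6)
g(Q) = 2*Q*(-6 + Q) (g(Q) = (Q - 6)*(Q + Q) = (-6 + Q)*(2*Q) = 2*Q*(-6 + Q))
(V(-74) + g(13))/(((-1274 - 9713) - 157) - 18866) = (1/(-74) + 2*13*(-6 + 13))/(((-1274 - 9713) - 157) - 18866) = (-1/74 + 2*13*7)/((-10987 - 157) - 18866) = (-1/74 + 182)/(-11144 - 18866) = (13467/74)/(-30010) = (13467/74)*(-1/30010) = -13467/2220740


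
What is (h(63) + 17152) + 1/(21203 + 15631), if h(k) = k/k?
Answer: 631813603/36834 ≈ 17153.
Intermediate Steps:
h(k) = 1
(h(63) + 17152) + 1/(21203 + 15631) = (1 + 17152) + 1/(21203 + 15631) = 17153 + 1/36834 = 631813603/36834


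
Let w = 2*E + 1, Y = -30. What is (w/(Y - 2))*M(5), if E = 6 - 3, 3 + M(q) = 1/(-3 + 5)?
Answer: 35/64 ≈ 0.54688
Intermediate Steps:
M(q) = -5/2 (M(q) = -3 + 1/(-3 + 5) = -3 + 1/2 = -3 + ½ = -5/2)
E = 3
w = 7 (w = 2*3 + 1 = 6 + 1 = 7)
(w/(Y - 2))*M(5) = (7/(-30 - 2))*(-5/2) = (7/(-32))*(-5/2) = -1/32*7*(-5/2) = -7/32*(-5/2) = 35/64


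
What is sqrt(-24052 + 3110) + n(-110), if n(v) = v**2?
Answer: 12100 + I*sqrt(20942) ≈ 12100.0 + 144.71*I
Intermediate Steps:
sqrt(-24052 + 3110) + n(-110) = sqrt(-24052 + 3110) + (-110)**2 = sqrt(-20942) + 12100 = I*sqrt(20942) + 12100 = 12100 + I*sqrt(20942)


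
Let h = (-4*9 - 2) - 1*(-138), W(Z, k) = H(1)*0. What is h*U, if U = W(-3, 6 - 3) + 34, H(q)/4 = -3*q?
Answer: 3400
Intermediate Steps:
H(q) = -12*q (H(q) = 4*(-3*q) = -12*q)
W(Z, k) = 0 (W(Z, k) = -12*1*0 = -12*0 = 0)
U = 34 (U = 0 + 34 = 34)
h = 100 (h = (-36 - 2) + 138 = -38 + 138 = 100)
h*U = 100*34 = 3400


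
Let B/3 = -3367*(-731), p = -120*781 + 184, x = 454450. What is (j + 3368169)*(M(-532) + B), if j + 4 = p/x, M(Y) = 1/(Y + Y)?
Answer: 858963639250481610333/34538200 ≈ 2.4870e+13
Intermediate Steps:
p = -93536 (p = -93720 + 184 = -93536)
M(Y) = 1/(2*Y)
B = 7383831 (B = 3*(-3367*(-731)) = 3*2461277 = 7383831)
j = -955668/227225 (j = -4 - 93536/454450 = -4 - 93536*1/454450 = -4 - 46768/227225 = -955668/227225 ≈ -4.2058)
(j + 3368169)*(M(-532) + B) = (-955668/227225 + 3368169)*((1/2)/(-532) + 7383831) = 765331245357*((1/2)*(-1/532) + 7383831)/227225 = 765331245357*(-1/1064 + 7383831)/227225 = (765331245357/227225)*(7856396183/1064) = 858963639250481610333/34538200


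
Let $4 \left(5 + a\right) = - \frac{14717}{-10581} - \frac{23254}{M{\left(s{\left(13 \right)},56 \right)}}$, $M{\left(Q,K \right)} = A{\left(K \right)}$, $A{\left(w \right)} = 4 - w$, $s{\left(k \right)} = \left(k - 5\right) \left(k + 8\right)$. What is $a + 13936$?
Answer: $\frac{15453414673}{1100424} \approx 14043.0$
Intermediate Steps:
$s{\left(k \right)} = \left(-5 + k\right) \left(8 + k\right)$
$M{\left(Q,K \right)} = 4 - K$
$a = \frac{117905809}{1100424}$ ($a = -5 + \frac{- \frac{14717}{-10581} - \frac{23254}{4 - 56}}{4} = -5 + \frac{\left(-14717\right) \left(- \frac{1}{10581}\right) - \frac{23254}{4 - 56}}{4} = -5 + \frac{\frac{14717}{10581} - \frac{23254}{-52}}{4} = -5 + \frac{\frac{14717}{10581} - - \frac{11627}{26}}{4} = -5 + \frac{\frac{14717}{10581} + \frac{11627}{26}}{4} = -5 + \frac{1}{4} \cdot \frac{123407929}{275106} = -5 + \frac{123407929}{1100424} = \frac{117905809}{1100424} \approx 107.15$)
$a + 13936 = \frac{117905809}{1100424} + 13936 = \frac{15453414673}{1100424}$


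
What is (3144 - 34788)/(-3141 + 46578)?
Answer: -10548/14479 ≈ -0.72850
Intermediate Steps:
(3144 - 34788)/(-3141 + 46578) = -31644/43437 = -31644*1/43437 = -10548/14479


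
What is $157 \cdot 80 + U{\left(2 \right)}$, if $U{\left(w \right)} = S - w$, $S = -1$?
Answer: $12557$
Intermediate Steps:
$U{\left(w \right)} = -1 - w$
$157 \cdot 80 + U{\left(2 \right)} = 157 \cdot 80 - 3 = 12560 - 3 = 12557$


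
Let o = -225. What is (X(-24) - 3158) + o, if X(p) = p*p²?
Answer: -17207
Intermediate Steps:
X(p) = p³
(X(-24) - 3158) + o = ((-24)³ - 3158) - 225 = (-13824 - 3158) - 225 = -16982 - 225 = -17207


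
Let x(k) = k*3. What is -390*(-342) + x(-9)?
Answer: 133353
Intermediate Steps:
x(k) = 3*k
-390*(-342) + x(-9) = -390*(-342) + 3*(-9) = 133380 - 27 = 133353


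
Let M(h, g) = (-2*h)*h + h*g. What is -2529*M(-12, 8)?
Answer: 971136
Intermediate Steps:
M(h, g) = -2*h² + g*h
-2529*M(-12, 8) = -(-30348)*(8 - 2*(-12)) = -(-30348)*(8 + 24) = -(-30348)*32 = -2529*(-384) = 971136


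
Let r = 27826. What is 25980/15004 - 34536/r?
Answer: 25592667/52187663 ≈ 0.49040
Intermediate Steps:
25980/15004 - 34536/r = 25980/15004 - 34536/27826 = 25980*(1/15004) - 34536*1/27826 = 6495/3751 - 17268/13913 = 25592667/52187663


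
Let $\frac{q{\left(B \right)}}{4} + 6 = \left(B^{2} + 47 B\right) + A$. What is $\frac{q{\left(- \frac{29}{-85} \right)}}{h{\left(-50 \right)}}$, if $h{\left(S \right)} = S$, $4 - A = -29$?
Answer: $- \frac{623542}{180625} \approx -3.4521$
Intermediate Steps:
$A = 33$ ($A = 4 - -29 = 4 + 29 = 33$)
$q{\left(B \right)} = 108 + 4 B^{2} + 188 B$ ($q{\left(B \right)} = -24 + 4 \left(\left(B^{2} + 47 B\right) + 33\right) = -24 + 4 \left(33 + B^{2} + 47 B\right) = -24 + \left(132 + 4 B^{2} + 188 B\right) = 108 + 4 B^{2} + 188 B$)
$\frac{q{\left(- \frac{29}{-85} \right)}}{h{\left(-50 \right)}} = \frac{108 + 4 \left(- \frac{29}{-85}\right)^{2} + 188 \left(- \frac{29}{-85}\right)}{-50} = \left(108 + 4 \left(\left(-29\right) \left(- \frac{1}{85}\right)\right)^{2} + 188 \left(\left(-29\right) \left(- \frac{1}{85}\right)\right)\right) \left(- \frac{1}{50}\right) = \left(108 + 4 \left(\frac{29}{85}\right)^{2} + 188 \cdot \frac{29}{85}\right) \left(- \frac{1}{50}\right) = \left(108 + 4 \cdot \frac{841}{7225} + \frac{5452}{85}\right) \left(- \frac{1}{50}\right) = \left(108 + \frac{3364}{7225} + \frac{5452}{85}\right) \left(- \frac{1}{50}\right) = \frac{1247084}{7225} \left(- \frac{1}{50}\right) = - \frac{623542}{180625}$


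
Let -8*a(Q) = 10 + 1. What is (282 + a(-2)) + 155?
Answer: 3485/8 ≈ 435.63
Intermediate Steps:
a(Q) = -11/8 (a(Q) = -(10 + 1)/8 = -1/8*11 = -11/8)
(282 + a(-2)) + 155 = (282 - 11/8) + 155 = 2245/8 + 155 = 3485/8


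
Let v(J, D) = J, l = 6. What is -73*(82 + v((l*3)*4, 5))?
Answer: -11242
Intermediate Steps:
-73*(82 + v((l*3)*4, 5)) = -73*(82 + (6*3)*4) = -73*(82 + 18*4) = -73*(82 + 72) = -73*154 = -11242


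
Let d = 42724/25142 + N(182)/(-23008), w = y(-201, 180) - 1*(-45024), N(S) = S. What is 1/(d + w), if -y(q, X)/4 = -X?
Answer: 144616784/6615594771783 ≈ 2.1860e-5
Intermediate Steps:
y(q, X) = 4*X (y(q, X) = -(-4)*X = 4*X)
w = 45744 (w = 4*180 - 1*(-45024) = 720 + 45024 = 45744)
d = 244604487/144616784 (d = 42724/25142 + 182/(-23008) = 42724*(1/25142) + 182*(-1/23008) = 21362/12571 - 91/11504 = 244604487/144616784 ≈ 1.6914)
1/(d + w) = 1/(244604487/144616784 + 45744) = 1/(6615594771783/144616784) = 144616784/6615594771783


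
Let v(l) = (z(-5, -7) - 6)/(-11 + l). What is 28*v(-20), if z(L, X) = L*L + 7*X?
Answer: 840/31 ≈ 27.097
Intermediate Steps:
z(L, X) = L**2 + 7*X
v(l) = -30/(-11 + l) (v(l) = (((-5)**2 + 7*(-7)) - 6)/(-11 + l) = ((25 - 49) - 6)/(-11 + l) = (-24 - 6)/(-11 + l) = -30/(-11 + l))
28*v(-20) = 28*(-30/(-11 - 20)) = 28*(-30/(-31)) = 28*(-30*(-1/31)) = 28*(30/31) = 840/31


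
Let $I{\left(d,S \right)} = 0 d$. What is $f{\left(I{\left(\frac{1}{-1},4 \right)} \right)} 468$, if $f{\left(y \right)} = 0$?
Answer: $0$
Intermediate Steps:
$I{\left(d,S \right)} = 0$
$f{\left(I{\left(\frac{1}{-1},4 \right)} \right)} 468 = 0 \cdot 468 = 0$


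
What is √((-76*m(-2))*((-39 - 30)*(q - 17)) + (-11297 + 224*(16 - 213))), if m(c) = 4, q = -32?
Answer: 3*I*√120361 ≈ 1040.8*I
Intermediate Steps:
√((-76*m(-2))*((-39 - 30)*(q - 17)) + (-11297 + 224*(16 - 213))) = √((-76*4)*((-39 - 30)*(-32 - 17)) + (-11297 + 224*(16 - 213))) = √(-(-20976)*(-49) + (-11297 + 224*(-197))) = √(-304*3381 + (-11297 - 44128)) = √(-1027824 - 55425) = √(-1083249) = 3*I*√120361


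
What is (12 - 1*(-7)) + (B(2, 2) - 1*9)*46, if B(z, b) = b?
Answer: -303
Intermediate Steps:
(12 - 1*(-7)) + (B(2, 2) - 1*9)*46 = (12 - 1*(-7)) + (2 - 1*9)*46 = (12 + 7) + (2 - 9)*46 = 19 - 7*46 = 19 - 322 = -303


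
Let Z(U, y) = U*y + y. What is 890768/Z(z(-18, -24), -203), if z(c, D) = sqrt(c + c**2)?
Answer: 890768/61915 - 2672304*sqrt(34)/61915 ≈ -237.28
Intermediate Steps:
Z(U, y) = y + U*y
890768/Z(z(-18, -24), -203) = 890768/((-203*(1 + sqrt(-18*(1 - 18))))) = 890768/((-203*(1 + sqrt(-18*(-17))))) = 890768/((-203*(1 + sqrt(306)))) = 890768/((-203*(1 + 3*sqrt(34)))) = 890768/(-203 - 609*sqrt(34))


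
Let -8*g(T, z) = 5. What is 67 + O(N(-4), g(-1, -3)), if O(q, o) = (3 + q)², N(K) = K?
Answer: 68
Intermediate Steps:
g(T, z) = -5/8 (g(T, z) = -⅛*5 = -5/8)
67 + O(N(-4), g(-1, -3)) = 67 + (3 - 4)² = 67 + (-1)² = 67 + 1 = 68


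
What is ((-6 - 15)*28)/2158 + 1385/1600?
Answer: 204803/345280 ≈ 0.59315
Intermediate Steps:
((-6 - 15)*28)/2158 + 1385/1600 = -21*28*(1/2158) + 1385*(1/1600) = -588*1/2158 + 277/320 = -294/1079 + 277/320 = 204803/345280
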